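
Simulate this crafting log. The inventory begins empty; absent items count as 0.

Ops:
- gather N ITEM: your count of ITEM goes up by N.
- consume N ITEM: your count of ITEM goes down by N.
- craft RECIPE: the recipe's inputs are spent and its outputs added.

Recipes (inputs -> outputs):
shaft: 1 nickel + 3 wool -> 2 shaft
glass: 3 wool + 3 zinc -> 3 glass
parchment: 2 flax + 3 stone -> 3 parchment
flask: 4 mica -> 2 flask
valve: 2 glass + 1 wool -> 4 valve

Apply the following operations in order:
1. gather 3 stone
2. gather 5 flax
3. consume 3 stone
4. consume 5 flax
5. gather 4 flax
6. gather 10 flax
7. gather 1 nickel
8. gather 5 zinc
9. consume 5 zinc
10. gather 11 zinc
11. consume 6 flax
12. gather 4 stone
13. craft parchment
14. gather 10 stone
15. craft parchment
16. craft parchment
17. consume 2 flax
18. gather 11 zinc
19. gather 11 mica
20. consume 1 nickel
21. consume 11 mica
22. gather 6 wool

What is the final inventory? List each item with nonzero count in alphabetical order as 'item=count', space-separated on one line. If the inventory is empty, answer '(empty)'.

After 1 (gather 3 stone): stone=3
After 2 (gather 5 flax): flax=5 stone=3
After 3 (consume 3 stone): flax=5
After 4 (consume 5 flax): (empty)
After 5 (gather 4 flax): flax=4
After 6 (gather 10 flax): flax=14
After 7 (gather 1 nickel): flax=14 nickel=1
After 8 (gather 5 zinc): flax=14 nickel=1 zinc=5
After 9 (consume 5 zinc): flax=14 nickel=1
After 10 (gather 11 zinc): flax=14 nickel=1 zinc=11
After 11 (consume 6 flax): flax=8 nickel=1 zinc=11
After 12 (gather 4 stone): flax=8 nickel=1 stone=4 zinc=11
After 13 (craft parchment): flax=6 nickel=1 parchment=3 stone=1 zinc=11
After 14 (gather 10 stone): flax=6 nickel=1 parchment=3 stone=11 zinc=11
After 15 (craft parchment): flax=4 nickel=1 parchment=6 stone=8 zinc=11
After 16 (craft parchment): flax=2 nickel=1 parchment=9 stone=5 zinc=11
After 17 (consume 2 flax): nickel=1 parchment=9 stone=5 zinc=11
After 18 (gather 11 zinc): nickel=1 parchment=9 stone=5 zinc=22
After 19 (gather 11 mica): mica=11 nickel=1 parchment=9 stone=5 zinc=22
After 20 (consume 1 nickel): mica=11 parchment=9 stone=5 zinc=22
After 21 (consume 11 mica): parchment=9 stone=5 zinc=22
After 22 (gather 6 wool): parchment=9 stone=5 wool=6 zinc=22

Answer: parchment=9 stone=5 wool=6 zinc=22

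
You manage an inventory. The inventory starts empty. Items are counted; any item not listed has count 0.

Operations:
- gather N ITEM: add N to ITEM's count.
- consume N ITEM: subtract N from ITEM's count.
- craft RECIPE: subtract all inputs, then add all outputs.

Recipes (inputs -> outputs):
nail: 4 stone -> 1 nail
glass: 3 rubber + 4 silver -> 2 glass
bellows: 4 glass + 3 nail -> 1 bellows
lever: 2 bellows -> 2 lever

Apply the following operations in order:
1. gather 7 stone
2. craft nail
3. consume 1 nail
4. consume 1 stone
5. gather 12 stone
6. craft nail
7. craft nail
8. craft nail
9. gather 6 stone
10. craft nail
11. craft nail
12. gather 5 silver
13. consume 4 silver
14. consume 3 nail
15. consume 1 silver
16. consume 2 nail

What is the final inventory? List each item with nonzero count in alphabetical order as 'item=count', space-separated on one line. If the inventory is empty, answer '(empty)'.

After 1 (gather 7 stone): stone=7
After 2 (craft nail): nail=1 stone=3
After 3 (consume 1 nail): stone=3
After 4 (consume 1 stone): stone=2
After 5 (gather 12 stone): stone=14
After 6 (craft nail): nail=1 stone=10
After 7 (craft nail): nail=2 stone=6
After 8 (craft nail): nail=3 stone=2
After 9 (gather 6 stone): nail=3 stone=8
After 10 (craft nail): nail=4 stone=4
After 11 (craft nail): nail=5
After 12 (gather 5 silver): nail=5 silver=5
After 13 (consume 4 silver): nail=5 silver=1
After 14 (consume 3 nail): nail=2 silver=1
After 15 (consume 1 silver): nail=2
After 16 (consume 2 nail): (empty)

Answer: (empty)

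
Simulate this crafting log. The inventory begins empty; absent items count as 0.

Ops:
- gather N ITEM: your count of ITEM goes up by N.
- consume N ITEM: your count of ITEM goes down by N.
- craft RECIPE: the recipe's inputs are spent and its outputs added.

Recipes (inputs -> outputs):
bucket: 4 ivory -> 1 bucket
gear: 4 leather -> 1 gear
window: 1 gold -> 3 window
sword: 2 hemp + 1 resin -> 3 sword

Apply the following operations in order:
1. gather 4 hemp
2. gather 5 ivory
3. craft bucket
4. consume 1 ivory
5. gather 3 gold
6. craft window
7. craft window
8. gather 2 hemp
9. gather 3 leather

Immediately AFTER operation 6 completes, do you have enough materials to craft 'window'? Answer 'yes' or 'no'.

Answer: yes

Derivation:
After 1 (gather 4 hemp): hemp=4
After 2 (gather 5 ivory): hemp=4 ivory=5
After 3 (craft bucket): bucket=1 hemp=4 ivory=1
After 4 (consume 1 ivory): bucket=1 hemp=4
After 5 (gather 3 gold): bucket=1 gold=3 hemp=4
After 6 (craft window): bucket=1 gold=2 hemp=4 window=3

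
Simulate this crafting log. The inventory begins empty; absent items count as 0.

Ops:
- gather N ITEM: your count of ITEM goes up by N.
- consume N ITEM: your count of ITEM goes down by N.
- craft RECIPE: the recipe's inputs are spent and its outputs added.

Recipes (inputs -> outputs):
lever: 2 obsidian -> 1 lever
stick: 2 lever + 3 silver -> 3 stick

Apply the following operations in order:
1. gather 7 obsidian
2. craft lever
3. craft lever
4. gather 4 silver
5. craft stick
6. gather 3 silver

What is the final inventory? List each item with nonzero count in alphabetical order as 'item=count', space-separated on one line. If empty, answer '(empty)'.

After 1 (gather 7 obsidian): obsidian=7
After 2 (craft lever): lever=1 obsidian=5
After 3 (craft lever): lever=2 obsidian=3
After 4 (gather 4 silver): lever=2 obsidian=3 silver=4
After 5 (craft stick): obsidian=3 silver=1 stick=3
After 6 (gather 3 silver): obsidian=3 silver=4 stick=3

Answer: obsidian=3 silver=4 stick=3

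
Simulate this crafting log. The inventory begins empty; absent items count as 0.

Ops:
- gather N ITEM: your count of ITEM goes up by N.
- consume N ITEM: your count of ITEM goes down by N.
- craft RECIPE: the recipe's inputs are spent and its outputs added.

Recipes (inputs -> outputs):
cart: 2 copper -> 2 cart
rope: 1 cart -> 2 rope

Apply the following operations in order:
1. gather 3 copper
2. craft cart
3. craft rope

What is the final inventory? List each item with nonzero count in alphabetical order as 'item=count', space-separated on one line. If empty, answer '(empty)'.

After 1 (gather 3 copper): copper=3
After 2 (craft cart): cart=2 copper=1
After 3 (craft rope): cart=1 copper=1 rope=2

Answer: cart=1 copper=1 rope=2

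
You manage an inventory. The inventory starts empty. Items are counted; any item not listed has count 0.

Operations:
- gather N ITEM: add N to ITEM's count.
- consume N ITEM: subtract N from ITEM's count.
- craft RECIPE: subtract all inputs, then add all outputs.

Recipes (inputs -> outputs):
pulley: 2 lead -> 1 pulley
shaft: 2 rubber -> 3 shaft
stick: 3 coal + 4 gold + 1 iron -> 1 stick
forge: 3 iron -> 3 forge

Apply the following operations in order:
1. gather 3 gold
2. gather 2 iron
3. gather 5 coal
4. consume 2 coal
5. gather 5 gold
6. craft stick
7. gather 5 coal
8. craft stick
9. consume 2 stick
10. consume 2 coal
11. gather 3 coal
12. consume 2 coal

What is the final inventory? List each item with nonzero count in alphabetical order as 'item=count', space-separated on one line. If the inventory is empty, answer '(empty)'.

Answer: coal=1

Derivation:
After 1 (gather 3 gold): gold=3
After 2 (gather 2 iron): gold=3 iron=2
After 3 (gather 5 coal): coal=5 gold=3 iron=2
After 4 (consume 2 coal): coal=3 gold=3 iron=2
After 5 (gather 5 gold): coal=3 gold=8 iron=2
After 6 (craft stick): gold=4 iron=1 stick=1
After 7 (gather 5 coal): coal=5 gold=4 iron=1 stick=1
After 8 (craft stick): coal=2 stick=2
After 9 (consume 2 stick): coal=2
After 10 (consume 2 coal): (empty)
After 11 (gather 3 coal): coal=3
After 12 (consume 2 coal): coal=1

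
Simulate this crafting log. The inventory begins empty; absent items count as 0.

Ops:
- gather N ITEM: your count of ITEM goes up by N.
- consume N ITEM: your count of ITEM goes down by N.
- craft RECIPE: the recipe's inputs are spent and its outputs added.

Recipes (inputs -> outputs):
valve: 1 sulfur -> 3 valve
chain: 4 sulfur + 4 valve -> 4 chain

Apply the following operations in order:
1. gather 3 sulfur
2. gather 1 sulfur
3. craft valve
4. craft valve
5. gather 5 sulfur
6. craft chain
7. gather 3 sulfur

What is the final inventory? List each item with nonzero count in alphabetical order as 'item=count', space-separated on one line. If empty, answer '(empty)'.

After 1 (gather 3 sulfur): sulfur=3
After 2 (gather 1 sulfur): sulfur=4
After 3 (craft valve): sulfur=3 valve=3
After 4 (craft valve): sulfur=2 valve=6
After 5 (gather 5 sulfur): sulfur=7 valve=6
After 6 (craft chain): chain=4 sulfur=3 valve=2
After 7 (gather 3 sulfur): chain=4 sulfur=6 valve=2

Answer: chain=4 sulfur=6 valve=2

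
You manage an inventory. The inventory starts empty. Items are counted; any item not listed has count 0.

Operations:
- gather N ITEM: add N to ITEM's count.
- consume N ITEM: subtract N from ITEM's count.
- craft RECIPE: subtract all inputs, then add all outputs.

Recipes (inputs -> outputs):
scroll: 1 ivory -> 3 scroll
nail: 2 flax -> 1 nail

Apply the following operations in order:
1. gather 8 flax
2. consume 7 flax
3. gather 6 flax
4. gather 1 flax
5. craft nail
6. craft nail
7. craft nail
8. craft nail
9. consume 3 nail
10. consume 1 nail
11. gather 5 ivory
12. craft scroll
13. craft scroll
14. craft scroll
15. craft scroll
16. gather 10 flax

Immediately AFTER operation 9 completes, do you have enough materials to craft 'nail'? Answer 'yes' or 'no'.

Answer: no

Derivation:
After 1 (gather 8 flax): flax=8
After 2 (consume 7 flax): flax=1
After 3 (gather 6 flax): flax=7
After 4 (gather 1 flax): flax=8
After 5 (craft nail): flax=6 nail=1
After 6 (craft nail): flax=4 nail=2
After 7 (craft nail): flax=2 nail=3
After 8 (craft nail): nail=4
After 9 (consume 3 nail): nail=1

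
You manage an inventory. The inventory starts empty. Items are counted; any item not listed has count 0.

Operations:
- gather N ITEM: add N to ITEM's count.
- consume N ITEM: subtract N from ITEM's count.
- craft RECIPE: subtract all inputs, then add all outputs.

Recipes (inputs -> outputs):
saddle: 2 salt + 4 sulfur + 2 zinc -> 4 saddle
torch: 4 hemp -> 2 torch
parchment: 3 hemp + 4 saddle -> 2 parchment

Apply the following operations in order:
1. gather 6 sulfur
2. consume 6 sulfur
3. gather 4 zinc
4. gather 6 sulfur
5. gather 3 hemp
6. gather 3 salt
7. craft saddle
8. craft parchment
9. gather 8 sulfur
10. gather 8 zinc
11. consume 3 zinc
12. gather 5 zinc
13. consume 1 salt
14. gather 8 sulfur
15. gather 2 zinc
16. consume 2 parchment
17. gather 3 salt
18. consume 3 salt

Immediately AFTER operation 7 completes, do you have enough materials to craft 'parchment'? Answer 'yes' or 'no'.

Answer: yes

Derivation:
After 1 (gather 6 sulfur): sulfur=6
After 2 (consume 6 sulfur): (empty)
After 3 (gather 4 zinc): zinc=4
After 4 (gather 6 sulfur): sulfur=6 zinc=4
After 5 (gather 3 hemp): hemp=3 sulfur=6 zinc=4
After 6 (gather 3 salt): hemp=3 salt=3 sulfur=6 zinc=4
After 7 (craft saddle): hemp=3 saddle=4 salt=1 sulfur=2 zinc=2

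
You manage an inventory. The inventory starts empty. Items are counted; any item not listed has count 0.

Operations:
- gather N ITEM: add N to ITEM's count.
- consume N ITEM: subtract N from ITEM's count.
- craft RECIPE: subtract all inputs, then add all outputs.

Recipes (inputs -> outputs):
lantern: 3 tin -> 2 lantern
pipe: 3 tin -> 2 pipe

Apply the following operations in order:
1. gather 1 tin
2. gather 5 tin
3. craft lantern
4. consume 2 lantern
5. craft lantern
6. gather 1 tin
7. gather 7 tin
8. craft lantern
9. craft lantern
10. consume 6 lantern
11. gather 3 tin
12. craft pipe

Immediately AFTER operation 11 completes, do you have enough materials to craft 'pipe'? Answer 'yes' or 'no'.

Answer: yes

Derivation:
After 1 (gather 1 tin): tin=1
After 2 (gather 5 tin): tin=6
After 3 (craft lantern): lantern=2 tin=3
After 4 (consume 2 lantern): tin=3
After 5 (craft lantern): lantern=2
After 6 (gather 1 tin): lantern=2 tin=1
After 7 (gather 7 tin): lantern=2 tin=8
After 8 (craft lantern): lantern=4 tin=5
After 9 (craft lantern): lantern=6 tin=2
After 10 (consume 6 lantern): tin=2
After 11 (gather 3 tin): tin=5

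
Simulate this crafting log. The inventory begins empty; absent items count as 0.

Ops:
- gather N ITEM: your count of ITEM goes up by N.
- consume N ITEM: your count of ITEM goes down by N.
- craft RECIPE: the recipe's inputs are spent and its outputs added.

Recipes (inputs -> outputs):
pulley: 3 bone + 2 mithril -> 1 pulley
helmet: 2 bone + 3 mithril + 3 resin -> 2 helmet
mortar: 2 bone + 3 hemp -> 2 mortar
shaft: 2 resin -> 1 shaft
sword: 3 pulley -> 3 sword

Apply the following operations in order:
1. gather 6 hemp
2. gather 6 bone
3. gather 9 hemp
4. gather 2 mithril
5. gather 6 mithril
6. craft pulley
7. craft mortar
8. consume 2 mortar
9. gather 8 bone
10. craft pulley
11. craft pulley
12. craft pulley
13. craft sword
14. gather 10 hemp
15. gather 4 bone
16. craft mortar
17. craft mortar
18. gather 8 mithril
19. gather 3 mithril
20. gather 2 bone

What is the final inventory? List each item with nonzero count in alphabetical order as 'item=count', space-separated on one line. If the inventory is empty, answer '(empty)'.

After 1 (gather 6 hemp): hemp=6
After 2 (gather 6 bone): bone=6 hemp=6
After 3 (gather 9 hemp): bone=6 hemp=15
After 4 (gather 2 mithril): bone=6 hemp=15 mithril=2
After 5 (gather 6 mithril): bone=6 hemp=15 mithril=8
After 6 (craft pulley): bone=3 hemp=15 mithril=6 pulley=1
After 7 (craft mortar): bone=1 hemp=12 mithril=6 mortar=2 pulley=1
After 8 (consume 2 mortar): bone=1 hemp=12 mithril=6 pulley=1
After 9 (gather 8 bone): bone=9 hemp=12 mithril=6 pulley=1
After 10 (craft pulley): bone=6 hemp=12 mithril=4 pulley=2
After 11 (craft pulley): bone=3 hemp=12 mithril=2 pulley=3
After 12 (craft pulley): hemp=12 pulley=4
After 13 (craft sword): hemp=12 pulley=1 sword=3
After 14 (gather 10 hemp): hemp=22 pulley=1 sword=3
After 15 (gather 4 bone): bone=4 hemp=22 pulley=1 sword=3
After 16 (craft mortar): bone=2 hemp=19 mortar=2 pulley=1 sword=3
After 17 (craft mortar): hemp=16 mortar=4 pulley=1 sword=3
After 18 (gather 8 mithril): hemp=16 mithril=8 mortar=4 pulley=1 sword=3
After 19 (gather 3 mithril): hemp=16 mithril=11 mortar=4 pulley=1 sword=3
After 20 (gather 2 bone): bone=2 hemp=16 mithril=11 mortar=4 pulley=1 sword=3

Answer: bone=2 hemp=16 mithril=11 mortar=4 pulley=1 sword=3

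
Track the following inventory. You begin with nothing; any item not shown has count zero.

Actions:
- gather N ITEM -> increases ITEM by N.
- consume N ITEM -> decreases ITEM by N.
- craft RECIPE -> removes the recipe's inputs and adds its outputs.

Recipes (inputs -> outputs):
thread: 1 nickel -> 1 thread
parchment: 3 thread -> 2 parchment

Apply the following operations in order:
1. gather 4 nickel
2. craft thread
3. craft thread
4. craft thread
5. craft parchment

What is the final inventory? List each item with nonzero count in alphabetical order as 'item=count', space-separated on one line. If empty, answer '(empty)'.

Answer: nickel=1 parchment=2

Derivation:
After 1 (gather 4 nickel): nickel=4
After 2 (craft thread): nickel=3 thread=1
After 3 (craft thread): nickel=2 thread=2
After 4 (craft thread): nickel=1 thread=3
After 5 (craft parchment): nickel=1 parchment=2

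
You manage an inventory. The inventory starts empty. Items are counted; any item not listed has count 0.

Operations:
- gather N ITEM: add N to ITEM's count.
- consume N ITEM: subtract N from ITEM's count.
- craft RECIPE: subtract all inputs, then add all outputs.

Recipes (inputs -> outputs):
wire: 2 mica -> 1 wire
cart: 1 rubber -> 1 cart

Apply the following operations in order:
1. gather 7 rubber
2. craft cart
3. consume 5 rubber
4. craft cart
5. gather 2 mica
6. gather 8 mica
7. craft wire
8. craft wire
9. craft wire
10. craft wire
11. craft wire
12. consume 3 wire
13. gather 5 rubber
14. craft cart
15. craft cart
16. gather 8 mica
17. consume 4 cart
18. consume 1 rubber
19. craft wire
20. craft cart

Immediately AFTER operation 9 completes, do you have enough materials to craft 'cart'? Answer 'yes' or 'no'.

Answer: no

Derivation:
After 1 (gather 7 rubber): rubber=7
After 2 (craft cart): cart=1 rubber=6
After 3 (consume 5 rubber): cart=1 rubber=1
After 4 (craft cart): cart=2
After 5 (gather 2 mica): cart=2 mica=2
After 6 (gather 8 mica): cart=2 mica=10
After 7 (craft wire): cart=2 mica=8 wire=1
After 8 (craft wire): cart=2 mica=6 wire=2
After 9 (craft wire): cart=2 mica=4 wire=3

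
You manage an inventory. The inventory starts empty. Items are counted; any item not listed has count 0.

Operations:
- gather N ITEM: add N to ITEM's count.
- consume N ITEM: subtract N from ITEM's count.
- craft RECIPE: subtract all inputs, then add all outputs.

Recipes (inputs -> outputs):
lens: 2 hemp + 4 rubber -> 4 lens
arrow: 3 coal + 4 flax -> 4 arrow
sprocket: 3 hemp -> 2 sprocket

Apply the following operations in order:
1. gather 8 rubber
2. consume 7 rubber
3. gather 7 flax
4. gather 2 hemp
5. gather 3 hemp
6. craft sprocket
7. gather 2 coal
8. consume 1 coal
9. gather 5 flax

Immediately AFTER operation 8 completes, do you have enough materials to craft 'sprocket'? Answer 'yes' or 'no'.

Answer: no

Derivation:
After 1 (gather 8 rubber): rubber=8
After 2 (consume 7 rubber): rubber=1
After 3 (gather 7 flax): flax=7 rubber=1
After 4 (gather 2 hemp): flax=7 hemp=2 rubber=1
After 5 (gather 3 hemp): flax=7 hemp=5 rubber=1
After 6 (craft sprocket): flax=7 hemp=2 rubber=1 sprocket=2
After 7 (gather 2 coal): coal=2 flax=7 hemp=2 rubber=1 sprocket=2
After 8 (consume 1 coal): coal=1 flax=7 hemp=2 rubber=1 sprocket=2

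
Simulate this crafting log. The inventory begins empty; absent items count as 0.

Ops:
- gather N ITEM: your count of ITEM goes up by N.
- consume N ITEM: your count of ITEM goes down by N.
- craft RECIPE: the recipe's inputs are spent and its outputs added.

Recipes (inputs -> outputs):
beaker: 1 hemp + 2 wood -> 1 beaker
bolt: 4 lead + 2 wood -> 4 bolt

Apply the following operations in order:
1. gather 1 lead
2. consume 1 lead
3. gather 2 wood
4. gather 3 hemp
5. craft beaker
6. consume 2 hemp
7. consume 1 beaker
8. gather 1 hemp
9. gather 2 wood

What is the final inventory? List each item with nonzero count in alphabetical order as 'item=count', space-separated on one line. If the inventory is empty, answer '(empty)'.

Answer: hemp=1 wood=2

Derivation:
After 1 (gather 1 lead): lead=1
After 2 (consume 1 lead): (empty)
After 3 (gather 2 wood): wood=2
After 4 (gather 3 hemp): hemp=3 wood=2
After 5 (craft beaker): beaker=1 hemp=2
After 6 (consume 2 hemp): beaker=1
After 7 (consume 1 beaker): (empty)
After 8 (gather 1 hemp): hemp=1
After 9 (gather 2 wood): hemp=1 wood=2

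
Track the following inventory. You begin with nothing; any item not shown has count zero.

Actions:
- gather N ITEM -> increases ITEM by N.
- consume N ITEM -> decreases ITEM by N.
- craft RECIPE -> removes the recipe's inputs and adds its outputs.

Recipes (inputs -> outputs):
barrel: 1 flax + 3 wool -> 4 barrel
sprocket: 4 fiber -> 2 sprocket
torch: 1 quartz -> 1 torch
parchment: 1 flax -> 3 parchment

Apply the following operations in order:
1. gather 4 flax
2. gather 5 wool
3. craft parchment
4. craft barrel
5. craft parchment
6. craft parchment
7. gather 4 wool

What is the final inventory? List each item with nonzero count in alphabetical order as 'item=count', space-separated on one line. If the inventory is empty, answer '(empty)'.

Answer: barrel=4 parchment=9 wool=6

Derivation:
After 1 (gather 4 flax): flax=4
After 2 (gather 5 wool): flax=4 wool=5
After 3 (craft parchment): flax=3 parchment=3 wool=5
After 4 (craft barrel): barrel=4 flax=2 parchment=3 wool=2
After 5 (craft parchment): barrel=4 flax=1 parchment=6 wool=2
After 6 (craft parchment): barrel=4 parchment=9 wool=2
After 7 (gather 4 wool): barrel=4 parchment=9 wool=6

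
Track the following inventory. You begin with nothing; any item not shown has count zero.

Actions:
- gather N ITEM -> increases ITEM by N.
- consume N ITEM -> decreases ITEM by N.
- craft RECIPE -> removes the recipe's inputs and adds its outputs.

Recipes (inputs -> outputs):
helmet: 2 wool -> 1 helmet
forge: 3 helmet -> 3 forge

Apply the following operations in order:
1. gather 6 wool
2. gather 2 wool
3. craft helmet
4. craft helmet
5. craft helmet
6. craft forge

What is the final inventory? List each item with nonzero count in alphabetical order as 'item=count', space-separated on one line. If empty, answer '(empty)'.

Answer: forge=3 wool=2

Derivation:
After 1 (gather 6 wool): wool=6
After 2 (gather 2 wool): wool=8
After 3 (craft helmet): helmet=1 wool=6
After 4 (craft helmet): helmet=2 wool=4
After 5 (craft helmet): helmet=3 wool=2
After 6 (craft forge): forge=3 wool=2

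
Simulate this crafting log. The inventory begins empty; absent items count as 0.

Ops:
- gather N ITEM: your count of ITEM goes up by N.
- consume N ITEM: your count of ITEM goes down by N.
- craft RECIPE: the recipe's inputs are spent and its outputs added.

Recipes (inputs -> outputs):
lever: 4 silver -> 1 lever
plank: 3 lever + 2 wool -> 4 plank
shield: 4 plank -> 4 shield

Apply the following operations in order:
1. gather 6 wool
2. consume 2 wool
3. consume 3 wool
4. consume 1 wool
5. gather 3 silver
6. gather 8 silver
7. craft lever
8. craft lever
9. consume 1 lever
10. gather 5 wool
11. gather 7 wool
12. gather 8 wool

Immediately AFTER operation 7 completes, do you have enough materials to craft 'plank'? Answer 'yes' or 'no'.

Answer: no

Derivation:
After 1 (gather 6 wool): wool=6
After 2 (consume 2 wool): wool=4
After 3 (consume 3 wool): wool=1
After 4 (consume 1 wool): (empty)
After 5 (gather 3 silver): silver=3
After 6 (gather 8 silver): silver=11
After 7 (craft lever): lever=1 silver=7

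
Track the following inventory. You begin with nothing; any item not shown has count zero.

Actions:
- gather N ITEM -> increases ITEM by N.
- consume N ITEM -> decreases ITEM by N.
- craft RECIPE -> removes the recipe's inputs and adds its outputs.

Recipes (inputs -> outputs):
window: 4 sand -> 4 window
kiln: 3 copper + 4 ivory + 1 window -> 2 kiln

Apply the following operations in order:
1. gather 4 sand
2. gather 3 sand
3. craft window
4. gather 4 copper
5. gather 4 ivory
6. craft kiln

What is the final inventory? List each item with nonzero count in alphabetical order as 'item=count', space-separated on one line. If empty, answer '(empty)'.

Answer: copper=1 kiln=2 sand=3 window=3

Derivation:
After 1 (gather 4 sand): sand=4
After 2 (gather 3 sand): sand=7
After 3 (craft window): sand=3 window=4
After 4 (gather 4 copper): copper=4 sand=3 window=4
After 5 (gather 4 ivory): copper=4 ivory=4 sand=3 window=4
After 6 (craft kiln): copper=1 kiln=2 sand=3 window=3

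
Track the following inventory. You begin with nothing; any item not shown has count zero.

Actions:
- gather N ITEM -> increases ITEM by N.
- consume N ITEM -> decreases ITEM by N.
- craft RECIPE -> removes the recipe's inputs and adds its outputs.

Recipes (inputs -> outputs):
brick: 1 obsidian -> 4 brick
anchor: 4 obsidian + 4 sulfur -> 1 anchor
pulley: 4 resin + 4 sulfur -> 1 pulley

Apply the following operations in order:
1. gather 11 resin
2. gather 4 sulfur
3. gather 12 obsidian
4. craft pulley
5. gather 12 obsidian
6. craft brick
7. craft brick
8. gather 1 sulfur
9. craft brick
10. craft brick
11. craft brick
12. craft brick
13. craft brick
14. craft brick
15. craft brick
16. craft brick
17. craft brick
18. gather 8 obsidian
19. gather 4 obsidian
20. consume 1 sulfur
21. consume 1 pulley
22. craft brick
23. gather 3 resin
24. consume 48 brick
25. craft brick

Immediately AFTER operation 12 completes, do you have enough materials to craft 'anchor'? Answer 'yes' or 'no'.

Answer: no

Derivation:
After 1 (gather 11 resin): resin=11
After 2 (gather 4 sulfur): resin=11 sulfur=4
After 3 (gather 12 obsidian): obsidian=12 resin=11 sulfur=4
After 4 (craft pulley): obsidian=12 pulley=1 resin=7
After 5 (gather 12 obsidian): obsidian=24 pulley=1 resin=7
After 6 (craft brick): brick=4 obsidian=23 pulley=1 resin=7
After 7 (craft brick): brick=8 obsidian=22 pulley=1 resin=7
After 8 (gather 1 sulfur): brick=8 obsidian=22 pulley=1 resin=7 sulfur=1
After 9 (craft brick): brick=12 obsidian=21 pulley=1 resin=7 sulfur=1
After 10 (craft brick): brick=16 obsidian=20 pulley=1 resin=7 sulfur=1
After 11 (craft brick): brick=20 obsidian=19 pulley=1 resin=7 sulfur=1
After 12 (craft brick): brick=24 obsidian=18 pulley=1 resin=7 sulfur=1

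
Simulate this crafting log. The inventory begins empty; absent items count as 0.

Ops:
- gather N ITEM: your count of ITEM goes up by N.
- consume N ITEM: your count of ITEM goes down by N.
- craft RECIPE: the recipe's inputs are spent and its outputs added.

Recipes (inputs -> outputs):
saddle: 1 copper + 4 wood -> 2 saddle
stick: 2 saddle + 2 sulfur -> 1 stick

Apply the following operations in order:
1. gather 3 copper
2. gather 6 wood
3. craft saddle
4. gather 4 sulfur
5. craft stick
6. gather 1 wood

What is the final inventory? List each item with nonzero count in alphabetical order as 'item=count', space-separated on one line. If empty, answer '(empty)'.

After 1 (gather 3 copper): copper=3
After 2 (gather 6 wood): copper=3 wood=6
After 3 (craft saddle): copper=2 saddle=2 wood=2
After 4 (gather 4 sulfur): copper=2 saddle=2 sulfur=4 wood=2
After 5 (craft stick): copper=2 stick=1 sulfur=2 wood=2
After 6 (gather 1 wood): copper=2 stick=1 sulfur=2 wood=3

Answer: copper=2 stick=1 sulfur=2 wood=3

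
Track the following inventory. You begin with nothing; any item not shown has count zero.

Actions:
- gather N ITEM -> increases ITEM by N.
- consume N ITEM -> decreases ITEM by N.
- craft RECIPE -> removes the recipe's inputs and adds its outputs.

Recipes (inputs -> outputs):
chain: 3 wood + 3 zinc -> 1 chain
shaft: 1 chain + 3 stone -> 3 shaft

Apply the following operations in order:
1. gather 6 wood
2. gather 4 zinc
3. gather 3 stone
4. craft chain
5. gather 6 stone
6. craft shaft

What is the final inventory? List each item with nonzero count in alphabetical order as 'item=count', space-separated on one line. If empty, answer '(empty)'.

After 1 (gather 6 wood): wood=6
After 2 (gather 4 zinc): wood=6 zinc=4
After 3 (gather 3 stone): stone=3 wood=6 zinc=4
After 4 (craft chain): chain=1 stone=3 wood=3 zinc=1
After 5 (gather 6 stone): chain=1 stone=9 wood=3 zinc=1
After 6 (craft shaft): shaft=3 stone=6 wood=3 zinc=1

Answer: shaft=3 stone=6 wood=3 zinc=1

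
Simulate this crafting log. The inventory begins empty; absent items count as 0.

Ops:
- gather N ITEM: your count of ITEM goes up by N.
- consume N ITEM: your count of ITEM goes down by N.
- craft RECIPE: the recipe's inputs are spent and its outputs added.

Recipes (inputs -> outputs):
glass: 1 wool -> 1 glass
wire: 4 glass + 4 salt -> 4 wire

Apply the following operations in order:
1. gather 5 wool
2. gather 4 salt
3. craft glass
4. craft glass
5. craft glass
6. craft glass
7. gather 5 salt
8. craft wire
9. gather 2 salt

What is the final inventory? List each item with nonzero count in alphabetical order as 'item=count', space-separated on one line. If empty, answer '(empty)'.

After 1 (gather 5 wool): wool=5
After 2 (gather 4 salt): salt=4 wool=5
After 3 (craft glass): glass=1 salt=4 wool=4
After 4 (craft glass): glass=2 salt=4 wool=3
After 5 (craft glass): glass=3 salt=4 wool=2
After 6 (craft glass): glass=4 salt=4 wool=1
After 7 (gather 5 salt): glass=4 salt=9 wool=1
After 8 (craft wire): salt=5 wire=4 wool=1
After 9 (gather 2 salt): salt=7 wire=4 wool=1

Answer: salt=7 wire=4 wool=1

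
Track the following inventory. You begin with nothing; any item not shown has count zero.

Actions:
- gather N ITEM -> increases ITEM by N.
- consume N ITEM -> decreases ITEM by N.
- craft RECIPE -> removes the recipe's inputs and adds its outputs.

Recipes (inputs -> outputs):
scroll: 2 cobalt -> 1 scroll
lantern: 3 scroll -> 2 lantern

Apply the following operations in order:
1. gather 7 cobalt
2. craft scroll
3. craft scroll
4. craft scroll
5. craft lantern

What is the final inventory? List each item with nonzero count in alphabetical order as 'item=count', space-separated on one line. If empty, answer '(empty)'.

Answer: cobalt=1 lantern=2

Derivation:
After 1 (gather 7 cobalt): cobalt=7
After 2 (craft scroll): cobalt=5 scroll=1
After 3 (craft scroll): cobalt=3 scroll=2
After 4 (craft scroll): cobalt=1 scroll=3
After 5 (craft lantern): cobalt=1 lantern=2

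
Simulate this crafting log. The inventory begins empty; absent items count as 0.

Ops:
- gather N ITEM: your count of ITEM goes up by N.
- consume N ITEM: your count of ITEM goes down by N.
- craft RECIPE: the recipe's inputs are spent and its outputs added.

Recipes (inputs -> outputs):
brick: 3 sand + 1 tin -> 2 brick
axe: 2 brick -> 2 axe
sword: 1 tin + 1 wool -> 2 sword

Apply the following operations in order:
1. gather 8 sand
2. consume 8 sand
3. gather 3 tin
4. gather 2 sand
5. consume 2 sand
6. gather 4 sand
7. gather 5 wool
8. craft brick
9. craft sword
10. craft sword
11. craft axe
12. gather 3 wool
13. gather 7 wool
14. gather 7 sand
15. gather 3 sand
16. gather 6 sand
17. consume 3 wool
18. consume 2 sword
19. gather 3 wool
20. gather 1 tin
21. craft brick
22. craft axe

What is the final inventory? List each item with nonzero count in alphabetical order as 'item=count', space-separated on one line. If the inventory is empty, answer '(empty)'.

After 1 (gather 8 sand): sand=8
After 2 (consume 8 sand): (empty)
After 3 (gather 3 tin): tin=3
After 4 (gather 2 sand): sand=2 tin=3
After 5 (consume 2 sand): tin=3
After 6 (gather 4 sand): sand=4 tin=3
After 7 (gather 5 wool): sand=4 tin=3 wool=5
After 8 (craft brick): brick=2 sand=1 tin=2 wool=5
After 9 (craft sword): brick=2 sand=1 sword=2 tin=1 wool=4
After 10 (craft sword): brick=2 sand=1 sword=4 wool=3
After 11 (craft axe): axe=2 sand=1 sword=4 wool=3
After 12 (gather 3 wool): axe=2 sand=1 sword=4 wool=6
After 13 (gather 7 wool): axe=2 sand=1 sword=4 wool=13
After 14 (gather 7 sand): axe=2 sand=8 sword=4 wool=13
After 15 (gather 3 sand): axe=2 sand=11 sword=4 wool=13
After 16 (gather 6 sand): axe=2 sand=17 sword=4 wool=13
After 17 (consume 3 wool): axe=2 sand=17 sword=4 wool=10
After 18 (consume 2 sword): axe=2 sand=17 sword=2 wool=10
After 19 (gather 3 wool): axe=2 sand=17 sword=2 wool=13
After 20 (gather 1 tin): axe=2 sand=17 sword=2 tin=1 wool=13
After 21 (craft brick): axe=2 brick=2 sand=14 sword=2 wool=13
After 22 (craft axe): axe=4 sand=14 sword=2 wool=13

Answer: axe=4 sand=14 sword=2 wool=13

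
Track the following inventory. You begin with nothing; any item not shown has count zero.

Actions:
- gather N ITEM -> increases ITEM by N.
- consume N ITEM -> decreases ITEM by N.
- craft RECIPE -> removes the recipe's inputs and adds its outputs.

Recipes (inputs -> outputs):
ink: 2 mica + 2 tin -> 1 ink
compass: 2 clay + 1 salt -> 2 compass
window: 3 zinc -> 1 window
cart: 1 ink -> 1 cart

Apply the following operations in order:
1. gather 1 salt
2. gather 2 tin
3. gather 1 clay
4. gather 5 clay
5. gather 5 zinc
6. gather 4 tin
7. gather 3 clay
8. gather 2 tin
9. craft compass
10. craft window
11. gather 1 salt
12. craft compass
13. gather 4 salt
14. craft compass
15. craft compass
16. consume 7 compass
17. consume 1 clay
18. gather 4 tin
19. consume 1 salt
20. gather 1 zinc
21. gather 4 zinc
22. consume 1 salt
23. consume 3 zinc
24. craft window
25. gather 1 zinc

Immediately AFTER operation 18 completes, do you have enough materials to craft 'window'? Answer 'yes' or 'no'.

After 1 (gather 1 salt): salt=1
After 2 (gather 2 tin): salt=1 tin=2
After 3 (gather 1 clay): clay=1 salt=1 tin=2
After 4 (gather 5 clay): clay=6 salt=1 tin=2
After 5 (gather 5 zinc): clay=6 salt=1 tin=2 zinc=5
After 6 (gather 4 tin): clay=6 salt=1 tin=6 zinc=5
After 7 (gather 3 clay): clay=9 salt=1 tin=6 zinc=5
After 8 (gather 2 tin): clay=9 salt=1 tin=8 zinc=5
After 9 (craft compass): clay=7 compass=2 tin=8 zinc=5
After 10 (craft window): clay=7 compass=2 tin=8 window=1 zinc=2
After 11 (gather 1 salt): clay=7 compass=2 salt=1 tin=8 window=1 zinc=2
After 12 (craft compass): clay=5 compass=4 tin=8 window=1 zinc=2
After 13 (gather 4 salt): clay=5 compass=4 salt=4 tin=8 window=1 zinc=2
After 14 (craft compass): clay=3 compass=6 salt=3 tin=8 window=1 zinc=2
After 15 (craft compass): clay=1 compass=8 salt=2 tin=8 window=1 zinc=2
After 16 (consume 7 compass): clay=1 compass=1 salt=2 tin=8 window=1 zinc=2
After 17 (consume 1 clay): compass=1 salt=2 tin=8 window=1 zinc=2
After 18 (gather 4 tin): compass=1 salt=2 tin=12 window=1 zinc=2

Answer: no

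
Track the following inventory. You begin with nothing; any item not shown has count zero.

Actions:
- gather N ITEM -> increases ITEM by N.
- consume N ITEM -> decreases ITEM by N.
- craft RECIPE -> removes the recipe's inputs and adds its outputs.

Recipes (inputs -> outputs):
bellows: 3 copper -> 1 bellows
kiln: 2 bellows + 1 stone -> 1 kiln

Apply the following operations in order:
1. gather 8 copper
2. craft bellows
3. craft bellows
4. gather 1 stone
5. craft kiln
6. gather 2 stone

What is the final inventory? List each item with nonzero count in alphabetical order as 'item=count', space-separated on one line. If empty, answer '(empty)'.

After 1 (gather 8 copper): copper=8
After 2 (craft bellows): bellows=1 copper=5
After 3 (craft bellows): bellows=2 copper=2
After 4 (gather 1 stone): bellows=2 copper=2 stone=1
After 5 (craft kiln): copper=2 kiln=1
After 6 (gather 2 stone): copper=2 kiln=1 stone=2

Answer: copper=2 kiln=1 stone=2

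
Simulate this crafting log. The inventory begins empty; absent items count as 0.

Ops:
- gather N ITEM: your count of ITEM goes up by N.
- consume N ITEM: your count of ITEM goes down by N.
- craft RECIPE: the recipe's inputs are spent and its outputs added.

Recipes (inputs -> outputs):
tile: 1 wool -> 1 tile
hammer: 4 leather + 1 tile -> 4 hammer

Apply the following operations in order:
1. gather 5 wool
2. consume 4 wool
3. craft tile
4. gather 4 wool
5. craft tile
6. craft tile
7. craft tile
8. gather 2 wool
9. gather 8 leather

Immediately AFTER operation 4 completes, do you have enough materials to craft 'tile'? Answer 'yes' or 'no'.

After 1 (gather 5 wool): wool=5
After 2 (consume 4 wool): wool=1
After 3 (craft tile): tile=1
After 4 (gather 4 wool): tile=1 wool=4

Answer: yes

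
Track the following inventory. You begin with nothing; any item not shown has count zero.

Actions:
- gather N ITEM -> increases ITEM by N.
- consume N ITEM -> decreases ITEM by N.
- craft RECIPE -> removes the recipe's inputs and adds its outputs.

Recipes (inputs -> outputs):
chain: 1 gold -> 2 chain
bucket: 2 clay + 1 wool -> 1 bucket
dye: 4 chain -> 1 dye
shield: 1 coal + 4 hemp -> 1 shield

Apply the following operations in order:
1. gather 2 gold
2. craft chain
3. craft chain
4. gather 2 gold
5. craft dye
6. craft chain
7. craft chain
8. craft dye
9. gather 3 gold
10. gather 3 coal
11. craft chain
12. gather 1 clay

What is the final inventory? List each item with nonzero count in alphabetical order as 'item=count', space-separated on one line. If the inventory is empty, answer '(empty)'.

After 1 (gather 2 gold): gold=2
After 2 (craft chain): chain=2 gold=1
After 3 (craft chain): chain=4
After 4 (gather 2 gold): chain=4 gold=2
After 5 (craft dye): dye=1 gold=2
After 6 (craft chain): chain=2 dye=1 gold=1
After 7 (craft chain): chain=4 dye=1
After 8 (craft dye): dye=2
After 9 (gather 3 gold): dye=2 gold=3
After 10 (gather 3 coal): coal=3 dye=2 gold=3
After 11 (craft chain): chain=2 coal=3 dye=2 gold=2
After 12 (gather 1 clay): chain=2 clay=1 coal=3 dye=2 gold=2

Answer: chain=2 clay=1 coal=3 dye=2 gold=2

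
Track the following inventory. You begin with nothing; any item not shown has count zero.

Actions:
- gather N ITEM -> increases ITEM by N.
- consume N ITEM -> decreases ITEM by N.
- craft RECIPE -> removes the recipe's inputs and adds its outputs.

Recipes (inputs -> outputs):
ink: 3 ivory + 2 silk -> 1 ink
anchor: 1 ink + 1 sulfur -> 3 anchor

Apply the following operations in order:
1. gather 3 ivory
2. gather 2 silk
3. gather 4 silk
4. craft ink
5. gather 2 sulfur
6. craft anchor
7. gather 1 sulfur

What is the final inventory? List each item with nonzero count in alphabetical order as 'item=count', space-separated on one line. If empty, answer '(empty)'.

Answer: anchor=3 silk=4 sulfur=2

Derivation:
After 1 (gather 3 ivory): ivory=3
After 2 (gather 2 silk): ivory=3 silk=2
After 3 (gather 4 silk): ivory=3 silk=6
After 4 (craft ink): ink=1 silk=4
After 5 (gather 2 sulfur): ink=1 silk=4 sulfur=2
After 6 (craft anchor): anchor=3 silk=4 sulfur=1
After 7 (gather 1 sulfur): anchor=3 silk=4 sulfur=2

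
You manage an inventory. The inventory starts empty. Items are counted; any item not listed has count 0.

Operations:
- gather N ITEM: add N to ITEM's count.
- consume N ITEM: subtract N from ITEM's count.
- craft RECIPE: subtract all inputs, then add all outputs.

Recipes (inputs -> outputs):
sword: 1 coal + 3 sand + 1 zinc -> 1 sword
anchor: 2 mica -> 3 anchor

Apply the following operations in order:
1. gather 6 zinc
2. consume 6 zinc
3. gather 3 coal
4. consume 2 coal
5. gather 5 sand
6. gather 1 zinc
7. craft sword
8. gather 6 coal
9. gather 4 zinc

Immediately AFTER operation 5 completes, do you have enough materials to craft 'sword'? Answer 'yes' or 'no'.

After 1 (gather 6 zinc): zinc=6
After 2 (consume 6 zinc): (empty)
After 3 (gather 3 coal): coal=3
After 4 (consume 2 coal): coal=1
After 5 (gather 5 sand): coal=1 sand=5

Answer: no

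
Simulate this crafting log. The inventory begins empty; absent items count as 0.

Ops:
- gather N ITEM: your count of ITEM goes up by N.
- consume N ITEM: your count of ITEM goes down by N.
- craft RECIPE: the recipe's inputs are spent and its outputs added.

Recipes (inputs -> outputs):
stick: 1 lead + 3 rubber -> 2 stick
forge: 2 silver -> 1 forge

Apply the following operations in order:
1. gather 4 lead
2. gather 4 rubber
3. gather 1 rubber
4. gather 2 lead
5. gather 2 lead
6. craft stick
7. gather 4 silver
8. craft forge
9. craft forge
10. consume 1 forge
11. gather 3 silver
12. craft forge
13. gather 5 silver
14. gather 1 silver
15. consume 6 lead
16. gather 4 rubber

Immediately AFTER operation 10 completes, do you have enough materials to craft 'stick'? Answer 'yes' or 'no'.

After 1 (gather 4 lead): lead=4
After 2 (gather 4 rubber): lead=4 rubber=4
After 3 (gather 1 rubber): lead=4 rubber=5
After 4 (gather 2 lead): lead=6 rubber=5
After 5 (gather 2 lead): lead=8 rubber=5
After 6 (craft stick): lead=7 rubber=2 stick=2
After 7 (gather 4 silver): lead=7 rubber=2 silver=4 stick=2
After 8 (craft forge): forge=1 lead=7 rubber=2 silver=2 stick=2
After 9 (craft forge): forge=2 lead=7 rubber=2 stick=2
After 10 (consume 1 forge): forge=1 lead=7 rubber=2 stick=2

Answer: no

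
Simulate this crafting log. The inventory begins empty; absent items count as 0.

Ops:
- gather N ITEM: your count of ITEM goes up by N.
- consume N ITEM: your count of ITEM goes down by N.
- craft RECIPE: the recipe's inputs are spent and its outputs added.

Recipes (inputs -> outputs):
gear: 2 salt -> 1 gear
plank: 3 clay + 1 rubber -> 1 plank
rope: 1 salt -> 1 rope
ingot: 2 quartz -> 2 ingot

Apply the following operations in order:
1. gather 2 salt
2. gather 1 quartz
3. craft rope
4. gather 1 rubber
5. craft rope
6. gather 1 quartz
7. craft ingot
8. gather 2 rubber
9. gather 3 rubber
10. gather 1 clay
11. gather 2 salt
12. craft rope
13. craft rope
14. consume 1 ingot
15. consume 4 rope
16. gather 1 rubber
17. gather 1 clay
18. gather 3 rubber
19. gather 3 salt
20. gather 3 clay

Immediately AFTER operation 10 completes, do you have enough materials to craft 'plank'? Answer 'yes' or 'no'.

After 1 (gather 2 salt): salt=2
After 2 (gather 1 quartz): quartz=1 salt=2
After 3 (craft rope): quartz=1 rope=1 salt=1
After 4 (gather 1 rubber): quartz=1 rope=1 rubber=1 salt=1
After 5 (craft rope): quartz=1 rope=2 rubber=1
After 6 (gather 1 quartz): quartz=2 rope=2 rubber=1
After 7 (craft ingot): ingot=2 rope=2 rubber=1
After 8 (gather 2 rubber): ingot=2 rope=2 rubber=3
After 9 (gather 3 rubber): ingot=2 rope=2 rubber=6
After 10 (gather 1 clay): clay=1 ingot=2 rope=2 rubber=6

Answer: no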